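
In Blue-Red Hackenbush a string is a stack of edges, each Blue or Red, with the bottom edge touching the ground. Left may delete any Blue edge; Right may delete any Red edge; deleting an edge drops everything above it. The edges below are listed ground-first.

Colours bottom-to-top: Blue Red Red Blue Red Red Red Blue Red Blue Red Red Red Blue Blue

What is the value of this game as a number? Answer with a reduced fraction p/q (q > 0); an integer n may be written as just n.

4423/16384

B: Left { 0 }, Right { · } = simplest 1
BR: Left { 0 }, Right { 1 } = simplest 1/2
BRR: Left { 0 }, Right { 1/2 1 } = simplest 1/4
BRRB: Left { 0 1/4 }, Right { 1/2 1 } = simplest 3/8
BRRBR: Left { 0 1/4 }, Right { 3/8 1/2 1 } = simplest 5/16
BRRBRR: Left { 0 1/4 }, Right { 5/16 3/8 1/2 1 } = simplest 9/32
BRRBRRR: Left { 0 1/4 }, Right { 9/32 5/16 3/8 1/2 1 } = simplest 17/64
BRRBRRRB: Left { 0 1/4 17/64 }, Right { 9/32 5/16 3/8 1/2 1 } = simplest 35/128
BRRBRRRBR: Left { 0 1/4 17/64 }, Right { 35/128 9/32 5/16 3/8 1/2 1 } = simplest 69/256
BRRBRRRBRB: Left { 0 1/4 17/64 69/256 }, Right { 35/128 9/32 5/16 3/8 1/2 1 } = simplest 139/512
BRRBRRRBRBR: Left { 0 1/4 17/64 69/256 }, Right { 139/512 35/128 9/32 5/16 3/8 1/2 1 } = simplest 277/1024
BRRBRRRBRBRR: Left { 0 1/4 17/64 69/256 }, Right { 277/1024 139/512 35/128 9/32 5/16 3/8 1/2 1 } = simplest 553/2048
BRRBRRRBRBRRR: Left { 0 1/4 17/64 69/256 }, Right { 553/2048 277/1024 139/512 35/128 9/32 5/16 3/8 1/2 1 } = simplest 1105/4096
BRRBRRRBRBRRRB: Left { 0 1/4 17/64 69/256 1105/4096 }, Right { 553/2048 277/1024 139/512 35/128 9/32 5/16 3/8 1/2 1 } = simplest 2211/8192
BRRBRRRBRBRRRBB: Left { 0 1/4 17/64 69/256 1105/4096 2211/8192 }, Right { 553/2048 277/1024 139/512 35/128 9/32 5/16 3/8 1/2 1 } = simplest 4423/16384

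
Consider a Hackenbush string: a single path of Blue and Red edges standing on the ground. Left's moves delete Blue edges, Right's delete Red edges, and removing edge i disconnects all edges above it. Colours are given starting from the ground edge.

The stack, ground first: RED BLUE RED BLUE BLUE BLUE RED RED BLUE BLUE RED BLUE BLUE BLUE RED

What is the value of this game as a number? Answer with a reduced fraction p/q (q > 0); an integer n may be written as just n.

g_1 [R]  L=[none]  R=[0]  => -1
g_2 [RB]  L=[-1]  R=[0]  => -1/2
g_3 [RBR]  L=[-1]  R=[-1/2,0]  => -3/4
g_4 [RBRB]  L=[-1,-3/4]  R=[-1/2,0]  => -5/8
g_5 [RBRBB]  L=[-1,-3/4,-5/8]  R=[-1/2,0]  => -9/16
g_6 [RBRBBB]  L=[-1,-3/4,-5/8,-9/16]  R=[-1/2,0]  => -17/32
g_7 [RBRBBBR]  L=[-1,-3/4,-5/8,-9/16]  R=[-17/32,-1/2,0]  => -35/64
g_8 [RBRBBBRR]  L=[-1,-3/4,-5/8,-9/16]  R=[-35/64,-17/32,-1/2,0]  => -71/128
g_9 [RBRBBBRRB]  L=[-1,-3/4,-5/8,-9/16,-71/128]  R=[-35/64,-17/32,-1/2,0]  => -141/256
g_10 [RBRBBBRRBB]  L=[-1,-3/4,-5/8,-9/16,-71/128,-141/256]  R=[-35/64,-17/32,-1/2,0]  => -281/512
g_11 [RBRBBBRRBBR]  L=[-1,-3/4,-5/8,-9/16,-71/128,-141/256]  R=[-281/512,-35/64,-17/32,-1/2,0]  => -563/1024
g_12 [RBRBBBRRBBRB]  L=[-1,-3/4,-5/8,-9/16,-71/128,-141/256,-563/1024]  R=[-281/512,-35/64,-17/32,-1/2,0]  => -1125/2048
g_13 [RBRBBBRRBBRBB]  L=[-1,-3/4,-5/8,-9/16,-71/128,-141/256,-563/1024,-1125/2048]  R=[-281/512,-35/64,-17/32,-1/2,0]  => -2249/4096
g_14 [RBRBBBRRBBRBBB]  L=[-1,-3/4,-5/8,-9/16,-71/128,-141/256,-563/1024,-1125/2048,-2249/4096]  R=[-281/512,-35/64,-17/32,-1/2,0]  => -4497/8192
g_15 [RBRBBBRRBBRBBBR]  L=[-1,-3/4,-5/8,-9/16,-71/128,-141/256,-563/1024,-1125/2048,-2249/4096]  R=[-4497/8192,-281/512,-35/64,-17/32,-1/2,0]  => -8995/16384

-8995/16384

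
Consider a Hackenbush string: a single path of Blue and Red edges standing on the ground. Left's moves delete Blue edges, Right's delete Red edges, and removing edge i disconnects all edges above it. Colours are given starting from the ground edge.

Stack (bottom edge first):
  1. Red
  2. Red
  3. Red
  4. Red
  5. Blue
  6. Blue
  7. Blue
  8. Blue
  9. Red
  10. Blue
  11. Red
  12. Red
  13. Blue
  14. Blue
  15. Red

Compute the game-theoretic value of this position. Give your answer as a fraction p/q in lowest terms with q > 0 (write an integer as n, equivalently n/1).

-6323/2048

Prefix values for Red Red Red Red Blue Blue Blue Blue Red Blue Red Red Blue Blue Red via {L|R} + simplicity:
edge 1 of 15 (Red): { (no moves) | 0 } = -1
edge 2 of 15 (Red): { (no moves) | -1,0 } = -2
edge 3 of 15 (Red): { (no moves) | -2,-1,0 } = -3
edge 4 of 15 (Red): { (no moves) | -3,-2,-1,0 } = -4
edge 5 of 15 (Blue): { -4 | -3,-2,-1,0 } = -7/2
edge 6 of 15 (Blue): { -4,-7/2 | -3,-2,-1,0 } = -13/4
edge 7 of 15 (Blue): { -4,-7/2,-13/4 | -3,-2,-1,0 } = -25/8
edge 8 of 15 (Blue): { -4,-7/2,-13/4,-25/8 | -3,-2,-1,0 } = -49/16
edge 9 of 15 (Red): { -4,-7/2,-13/4,-25/8 | -49/16,-3,-2,-1,0 } = -99/32
edge 10 of 15 (Blue): { -4,-7/2,-13/4,-25/8,-99/32 | -49/16,-3,-2,-1,0 } = -197/64
edge 11 of 15 (Red): { -4,-7/2,-13/4,-25/8,-99/32 | -197/64,-49/16,-3,-2,-1,0 } = -395/128
edge 12 of 15 (Red): { -4,-7/2,-13/4,-25/8,-99/32 | -395/128,-197/64,-49/16,-3,-2,-1,0 } = -791/256
edge 13 of 15 (Blue): { -4,-7/2,-13/4,-25/8,-99/32,-791/256 | -395/128,-197/64,-49/16,-3,-2,-1,0 } = -1581/512
edge 14 of 15 (Blue): { -4,-7/2,-13/4,-25/8,-99/32,-791/256,-1581/512 | -395/128,-197/64,-49/16,-3,-2,-1,0 } = -3161/1024
edge 15 of 15 (Red): { -4,-7/2,-13/4,-25/8,-99/32,-791/256,-1581/512 | -3161/1024,-395/128,-197/64,-49/16,-3,-2,-1,0 } = -6323/2048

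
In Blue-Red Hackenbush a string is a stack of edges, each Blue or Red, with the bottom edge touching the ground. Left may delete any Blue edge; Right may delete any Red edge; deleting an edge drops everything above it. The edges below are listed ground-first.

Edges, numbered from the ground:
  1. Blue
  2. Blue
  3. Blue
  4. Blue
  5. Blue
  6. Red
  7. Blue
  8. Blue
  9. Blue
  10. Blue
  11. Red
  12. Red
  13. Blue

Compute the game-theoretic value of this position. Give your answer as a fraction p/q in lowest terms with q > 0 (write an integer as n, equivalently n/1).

1267/256

1 of 13 · B · max L 0 · min R +∞ => 1
2 of 13 · BB · max L 1 · min R +∞ => 2
3 of 13 · BBB · max L 2 · min R +∞ => 3
4 of 13 · BBBB · max L 3 · min R +∞ => 4
5 of 13 · BBBBB · max L 4 · min R +∞ => 5
6 of 13 · BBBBBR · max L 4 · min R 5 => 9/2
7 of 13 · BBBBBRB · max L 9/2 · min R 5 => 19/4
8 of 13 · BBBBBRBB · max L 19/4 · min R 5 => 39/8
9 of 13 · BBBBBRBBB · max L 39/8 · min R 5 => 79/16
10 of 13 · BBBBBRBBBB · max L 79/16 · min R 5 => 159/32
11 of 13 · BBBBBRBBBBR · max L 79/16 · min R 159/32 => 317/64
12 of 13 · BBBBBRBBBBRR · max L 79/16 · min R 317/64 => 633/128
13 of 13 · BBBBBRBBBBRRB · max L 633/128 · min R 317/64 => 1267/256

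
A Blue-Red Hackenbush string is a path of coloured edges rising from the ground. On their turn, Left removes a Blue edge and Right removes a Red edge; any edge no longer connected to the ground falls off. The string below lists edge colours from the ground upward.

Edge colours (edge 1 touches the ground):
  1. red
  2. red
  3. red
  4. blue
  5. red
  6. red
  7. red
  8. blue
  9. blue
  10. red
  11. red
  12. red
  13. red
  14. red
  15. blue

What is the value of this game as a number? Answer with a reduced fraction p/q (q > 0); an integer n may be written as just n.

-11901/4096

G(r) = { (no moves) | 0 } gives -1
G(rr) = { (no moves) | -1,0 } gives -2
G(rrr) = { (no moves) | -2,-1,0 } gives -3
G(rrrb) = { -3 | -2,-1,0 } gives -5/2
G(rrrbr) = { -3 | -5/2,-2,-1,0 } gives -11/4
G(rrrbrr) = { -3 | -11/4,-5/2,-2,-1,0 } gives -23/8
G(rrrbrrr) = { -3 | -23/8,-11/4,-5/2,-2,-1,0 } gives -47/16
G(rrrbrrrb) = { -3,-47/16 | -23/8,-11/4,-5/2,-2,-1,0 } gives -93/32
G(rrrbrrrbb) = { -3,-47/16,-93/32 | -23/8,-11/4,-5/2,-2,-1,0 } gives -185/64
G(rrrbrrrbbr) = { -3,-47/16,-93/32 | -185/64,-23/8,-11/4,-5/2,-2,-1,0 } gives -371/128
G(rrrbrrrbbrr) = { -3,-47/16,-93/32 | -371/128,-185/64,-23/8,-11/4,-5/2,-2,-1,0 } gives -743/256
G(rrrbrrrbbrrr) = { -3,-47/16,-93/32 | -743/256,-371/128,-185/64,-23/8,-11/4,-5/2,-2,-1,0 } gives -1487/512
G(rrrbrrrbbrrrr) = { -3,-47/16,-93/32 | -1487/512,-743/256,-371/128,-185/64,-23/8,-11/4,-5/2,-2,-1,0 } gives -2975/1024
G(rrrbrrrbbrrrrr) = { -3,-47/16,-93/32 | -2975/1024,-1487/512,-743/256,-371/128,-185/64,-23/8,-11/4,-5/2,-2,-1,0 } gives -5951/2048
G(rrrbrrrbbrrrrrb) = { -3,-47/16,-93/32,-5951/2048 | -2975/1024,-1487/512,-743/256,-371/128,-185/64,-23/8,-11/4,-5/2,-2,-1,0 } gives -11901/4096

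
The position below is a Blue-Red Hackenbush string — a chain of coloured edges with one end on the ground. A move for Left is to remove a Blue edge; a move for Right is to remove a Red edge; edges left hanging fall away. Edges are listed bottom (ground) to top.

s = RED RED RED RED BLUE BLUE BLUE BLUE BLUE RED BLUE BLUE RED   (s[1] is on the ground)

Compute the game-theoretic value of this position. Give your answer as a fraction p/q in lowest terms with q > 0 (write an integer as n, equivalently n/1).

-1555/512

R: Left {  }, Right { 0 } ⇒ simplest -1
RR: Left {  }, Right { -1 0 } ⇒ simplest -2
RRR: Left {  }, Right { -2 -1 0 } ⇒ simplest -3
RRRR: Left {  }, Right { -3 -2 -1 0 } ⇒ simplest -4
RRRRB: Left { -4 }, Right { -3 -2 -1 0 } ⇒ simplest -7/2
RRRRBB: Left { -4 -7/2 }, Right { -3 -2 -1 0 } ⇒ simplest -13/4
RRRRBBB: Left { -4 -7/2 -13/4 }, Right { -3 -2 -1 0 } ⇒ simplest -25/8
RRRRBBBB: Left { -4 -7/2 -13/4 -25/8 }, Right { -3 -2 -1 0 } ⇒ simplest -49/16
RRRRBBBBB: Left { -4 -7/2 -13/4 -25/8 -49/16 }, Right { -3 -2 -1 0 } ⇒ simplest -97/32
RRRRBBBBBR: Left { -4 -7/2 -13/4 -25/8 -49/16 }, Right { -97/32 -3 -2 -1 0 } ⇒ simplest -195/64
RRRRBBBBBRB: Left { -4 -7/2 -13/4 -25/8 -49/16 -195/64 }, Right { -97/32 -3 -2 -1 0 } ⇒ simplest -389/128
RRRRBBBBBRBB: Left { -4 -7/2 -13/4 -25/8 -49/16 -195/64 -389/128 }, Right { -97/32 -3 -2 -1 0 } ⇒ simplest -777/256
RRRRBBBBBRBBR: Left { -4 -7/2 -13/4 -25/8 -49/16 -195/64 -389/128 }, Right { -777/256 -97/32 -3 -2 -1 0 } ⇒ simplest -1555/512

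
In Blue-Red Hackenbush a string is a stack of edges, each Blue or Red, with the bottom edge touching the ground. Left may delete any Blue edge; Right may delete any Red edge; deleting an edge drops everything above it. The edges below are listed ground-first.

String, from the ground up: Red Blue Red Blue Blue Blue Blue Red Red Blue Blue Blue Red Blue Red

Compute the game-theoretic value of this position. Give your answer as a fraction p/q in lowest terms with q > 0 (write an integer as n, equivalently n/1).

val(R) = { — | 0 } ⇒ -1
val(RB) = { -1 | 0 } ⇒ -1/2
val(RBR) = { -1 | -1/2; 0 } ⇒ -3/4
val(RBRB) = { -1; -3/4 | -1/2; 0 } ⇒ -5/8
val(RBRBB) = { -1; -3/4; -5/8 | -1/2; 0 } ⇒ -9/16
val(RBRBBB) = { -1; -3/4; -5/8; -9/16 | -1/2; 0 } ⇒ -17/32
val(RBRBBBB) = { -1; -3/4; -5/8; -9/16; -17/32 | -1/2; 0 } ⇒ -33/64
val(RBRBBBBR) = { -1; -3/4; -5/8; -9/16; -17/32 | -33/64; -1/2; 0 } ⇒ -67/128
val(RBRBBBBRR) = { -1; -3/4; -5/8; -9/16; -17/32 | -67/128; -33/64; -1/2; 0 } ⇒ -135/256
val(RBRBBBBRRB) = { -1; -3/4; -5/8; -9/16; -17/32; -135/256 | -67/128; -33/64; -1/2; 0 } ⇒ -269/512
val(RBRBBBBRRBB) = { -1; -3/4; -5/8; -9/16; -17/32; -135/256; -269/512 | -67/128; -33/64; -1/2; 0 } ⇒ -537/1024
val(RBRBBBBRRBBB) = { -1; -3/4; -5/8; -9/16; -17/32; -135/256; -269/512; -537/1024 | -67/128; -33/64; -1/2; 0 } ⇒ -1073/2048
val(RBRBBBBRRBBBR) = { -1; -3/4; -5/8; -9/16; -17/32; -135/256; -269/512; -537/1024 | -1073/2048; -67/128; -33/64; -1/2; 0 } ⇒ -2147/4096
val(RBRBBBBRRBBBRB) = { -1; -3/4; -5/8; -9/16; -17/32; -135/256; -269/512; -537/1024; -2147/4096 | -1073/2048; -67/128; -33/64; -1/2; 0 } ⇒ -4293/8192
val(RBRBBBBRRBBBRBR) = { -1; -3/4; -5/8; -9/16; -17/32; -135/256; -269/512; -537/1024; -2147/4096 | -4293/8192; -1073/2048; -67/128; -33/64; -1/2; 0 } ⇒ -8587/16384

-8587/16384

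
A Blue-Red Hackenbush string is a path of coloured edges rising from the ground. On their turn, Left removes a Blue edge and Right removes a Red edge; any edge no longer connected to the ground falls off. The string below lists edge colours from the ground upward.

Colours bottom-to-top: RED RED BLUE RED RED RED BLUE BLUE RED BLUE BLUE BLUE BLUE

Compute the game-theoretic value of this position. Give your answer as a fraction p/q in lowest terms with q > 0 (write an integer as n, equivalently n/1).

-3873/2048

Build val(s[:k]) for k = 1..13, string s = RED RED BLUE RED RED RED BLUE BLUE RED BLUE BLUE BLUE BLUE.
edge 1 of 13 (RED): { — | 0 } → -1
edge 2 of 13 (RED): { — | -1; 0 } → -2
edge 3 of 13 (BLUE): { -2 | -1; 0 } → -3/2
edge 4 of 13 (RED): { -2 | -3/2; -1; 0 } → -7/4
edge 5 of 13 (RED): { -2 | -7/4; -3/2; -1; 0 } → -15/8
edge 6 of 13 (RED): { -2 | -15/8; -7/4; -3/2; -1; 0 } → -31/16
edge 7 of 13 (BLUE): { -2; -31/16 | -15/8; -7/4; -3/2; -1; 0 } → -61/32
edge 8 of 13 (BLUE): { -2; -31/16; -61/32 | -15/8; -7/4; -3/2; -1; 0 } → -121/64
edge 9 of 13 (RED): { -2; -31/16; -61/32 | -121/64; -15/8; -7/4; -3/2; -1; 0 } → -243/128
edge 10 of 13 (BLUE): { -2; -31/16; -61/32; -243/128 | -121/64; -15/8; -7/4; -3/2; -1; 0 } → -485/256
edge 11 of 13 (BLUE): { -2; -31/16; -61/32; -243/128; -485/256 | -121/64; -15/8; -7/4; -3/2; -1; 0 } → -969/512
edge 12 of 13 (BLUE): { -2; -31/16; -61/32; -243/128; -485/256; -969/512 | -121/64; -15/8; -7/4; -3/2; -1; 0 } → -1937/1024
edge 13 of 13 (BLUE): { -2; -31/16; -61/32; -243/128; -485/256; -969/512; -1937/1024 | -121/64; -15/8; -7/4; -3/2; -1; 0 } → -3873/2048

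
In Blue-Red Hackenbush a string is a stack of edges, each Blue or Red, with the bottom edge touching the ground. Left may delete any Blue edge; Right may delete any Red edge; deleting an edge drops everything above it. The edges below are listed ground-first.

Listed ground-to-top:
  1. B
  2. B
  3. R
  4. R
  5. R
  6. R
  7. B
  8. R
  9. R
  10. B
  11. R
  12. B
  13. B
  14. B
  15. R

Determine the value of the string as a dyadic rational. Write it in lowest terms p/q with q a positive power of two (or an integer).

8797/8192

B: Left { 0 }, Right { · } -> simplest 1
BB: Left { 0; 1 }, Right { · } -> simplest 2
BBR: Left { 0; 1 }, Right { 2 } -> simplest 3/2
BBRR: Left { 0; 1 }, Right { 3/2; 2 } -> simplest 5/4
BBRRR: Left { 0; 1 }, Right { 5/4; 3/2; 2 } -> simplest 9/8
BBRRRR: Left { 0; 1 }, Right { 9/8; 5/4; 3/2; 2 } -> simplest 17/16
BBRRRRB: Left { 0; 1; 17/16 }, Right { 9/8; 5/4; 3/2; 2 } -> simplest 35/32
BBRRRRBR: Left { 0; 1; 17/16 }, Right { 35/32; 9/8; 5/4; 3/2; 2 } -> simplest 69/64
BBRRRRBRR: Left { 0; 1; 17/16 }, Right { 69/64; 35/32; 9/8; 5/4; 3/2; 2 } -> simplest 137/128
BBRRRRBRRB: Left { 0; 1; 17/16; 137/128 }, Right { 69/64; 35/32; 9/8; 5/4; 3/2; 2 } -> simplest 275/256
BBRRRRBRRBR: Left { 0; 1; 17/16; 137/128 }, Right { 275/256; 69/64; 35/32; 9/8; 5/4; 3/2; 2 } -> simplest 549/512
BBRRRRBRRBRB: Left { 0; 1; 17/16; 137/128; 549/512 }, Right { 275/256; 69/64; 35/32; 9/8; 5/4; 3/2; 2 } -> simplest 1099/1024
BBRRRRBRRBRBB: Left { 0; 1; 17/16; 137/128; 549/512; 1099/1024 }, Right { 275/256; 69/64; 35/32; 9/8; 5/4; 3/2; 2 } -> simplest 2199/2048
BBRRRRBRRBRBBB: Left { 0; 1; 17/16; 137/128; 549/512; 1099/1024; 2199/2048 }, Right { 275/256; 69/64; 35/32; 9/8; 5/4; 3/2; 2 } -> simplest 4399/4096
BBRRRRBRRBRBBBR: Left { 0; 1; 17/16; 137/128; 549/512; 1099/1024; 2199/2048 }, Right { 4399/4096; 275/256; 69/64; 35/32; 9/8; 5/4; 3/2; 2 } -> simplest 8797/8192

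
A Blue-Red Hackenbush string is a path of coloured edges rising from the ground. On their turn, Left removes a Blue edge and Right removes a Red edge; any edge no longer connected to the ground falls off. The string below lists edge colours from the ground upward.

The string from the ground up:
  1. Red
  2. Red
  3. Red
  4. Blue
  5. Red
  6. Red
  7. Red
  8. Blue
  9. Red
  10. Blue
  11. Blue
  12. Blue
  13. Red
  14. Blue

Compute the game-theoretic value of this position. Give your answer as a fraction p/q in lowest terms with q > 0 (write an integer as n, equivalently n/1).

Prefix values for Red Red Red Blue Red Red Red Blue Red Blue Blue Blue Red Blue via {L|R} + simplicity:
1 of 14 · R · max L −∞ · min R 0 -> -1
2 of 14 · RR · max L −∞ · min R -1 -> -2
3 of 14 · RRR · max L −∞ · min R -2 -> -3
4 of 14 · RRRB · max L -3 · min R -2 -> -5/2
5 of 14 · RRRBR · max L -3 · min R -5/2 -> -11/4
6 of 14 · RRRBRR · max L -3 · min R -11/4 -> -23/8
7 of 14 · RRRBRRR · max L -3 · min R -23/8 -> -47/16
8 of 14 · RRRBRRRB · max L -47/16 · min R -23/8 -> -93/32
9 of 14 · RRRBRRRBR · max L -47/16 · min R -93/32 -> -187/64
10 of 14 · RRRBRRRBRB · max L -187/64 · min R -93/32 -> -373/128
11 of 14 · RRRBRRRBRBB · max L -373/128 · min R -93/32 -> -745/256
12 of 14 · RRRBRRRBRBBB · max L -745/256 · min R -93/32 -> -1489/512
13 of 14 · RRRBRRRBRBBBR · max L -745/256 · min R -1489/512 -> -2979/1024
14 of 14 · RRRBRRRBRBBBRB · max L -2979/1024 · min R -1489/512 -> -5957/2048

-5957/2048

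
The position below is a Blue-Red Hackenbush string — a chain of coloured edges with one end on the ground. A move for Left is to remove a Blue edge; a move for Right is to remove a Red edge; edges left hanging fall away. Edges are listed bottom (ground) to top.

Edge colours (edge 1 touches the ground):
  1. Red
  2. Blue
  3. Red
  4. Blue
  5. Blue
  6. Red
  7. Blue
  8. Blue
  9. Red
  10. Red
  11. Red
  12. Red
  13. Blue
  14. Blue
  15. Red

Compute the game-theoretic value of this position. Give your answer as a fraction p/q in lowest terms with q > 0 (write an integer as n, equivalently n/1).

Build v(s[:k]) for k = 1..15, string s = Red Blue Red Blue Blue Red Blue Blue Red Red Red Red Blue Blue Red.
step 1: add Red to get R; options L={ · } R={ 0 } — -1
step 2: add Blue to get RB; options L={ -1 } R={ 0 } — -1/2
step 3: add Red to get RBR; options L={ -1 } R={ -1/2, 0 } — -3/4
step 4: add Blue to get RBRB; options L={ -1, -3/4 } R={ -1/2, 0 } — -5/8
step 5: add Blue to get RBRBB; options L={ -1, -3/4, -5/8 } R={ -1/2, 0 } — -9/16
step 6: add Red to get RBRBBR; options L={ -1, -3/4, -5/8 } R={ -9/16, -1/2, 0 } — -19/32
step 7: add Blue to get RBRBBRB; options L={ -1, -3/4, -5/8, -19/32 } R={ -9/16, -1/2, 0 } — -37/64
step 8: add Blue to get RBRBBRBB; options L={ -1, -3/4, -5/8, -19/32, -37/64 } R={ -9/16, -1/2, 0 } — -73/128
step 9: add Red to get RBRBBRBBR; options L={ -1, -3/4, -5/8, -19/32, -37/64 } R={ -73/128, -9/16, -1/2, 0 } — -147/256
step 10: add Red to get RBRBBRBBRR; options L={ -1, -3/4, -5/8, -19/32, -37/64 } R={ -147/256, -73/128, -9/16, -1/2, 0 } — -295/512
step 11: add Red to get RBRBBRBBRRR; options L={ -1, -3/4, -5/8, -19/32, -37/64 } R={ -295/512, -147/256, -73/128, -9/16, -1/2, 0 } — -591/1024
step 12: add Red to get RBRBBRBBRRRR; options L={ -1, -3/4, -5/8, -19/32, -37/64 } R={ -591/1024, -295/512, -147/256, -73/128, -9/16, -1/2, 0 } — -1183/2048
step 13: add Blue to get RBRBBRBBRRRRB; options L={ -1, -3/4, -5/8, -19/32, -37/64, -1183/2048 } R={ -591/1024, -295/512, -147/256, -73/128, -9/16, -1/2, 0 } — -2365/4096
step 14: add Blue to get RBRBBRBBRRRRBB; options L={ -1, -3/4, -5/8, -19/32, -37/64, -1183/2048, -2365/4096 } R={ -591/1024, -295/512, -147/256, -73/128, -9/16, -1/2, 0 } — -4729/8192
step 15: add Red to get RBRBBRBBRRRRBBR; options L={ -1, -3/4, -5/8, -19/32, -37/64, -1183/2048, -2365/4096 } R={ -4729/8192, -591/1024, -295/512, -147/256, -73/128, -9/16, -1/2, 0 } — -9459/16384

-9459/16384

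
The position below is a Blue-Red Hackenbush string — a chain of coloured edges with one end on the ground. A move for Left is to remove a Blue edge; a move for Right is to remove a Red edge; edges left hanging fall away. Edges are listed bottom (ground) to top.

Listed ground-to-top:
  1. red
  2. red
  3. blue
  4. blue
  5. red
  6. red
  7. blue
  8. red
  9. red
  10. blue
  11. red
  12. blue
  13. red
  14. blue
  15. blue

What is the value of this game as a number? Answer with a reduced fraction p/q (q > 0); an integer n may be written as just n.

Recurse on prefixes of the 15-edge string red red blue blue red red blue red red blue red blue red blue blue:
edge 1 of 15 (red): { · | 0 } → -1
edge 2 of 15 (red): { · | -1, 0 } → -2
edge 3 of 15 (blue): { -2 | -1, 0 } → -3/2
edge 4 of 15 (blue): { -2, -3/2 | -1, 0 } → -5/4
edge 5 of 15 (red): { -2, -3/2 | -5/4, -1, 0 } → -11/8
edge 6 of 15 (red): { -2, -3/2 | -11/8, -5/4, -1, 0 } → -23/16
edge 7 of 15 (blue): { -2, -3/2, -23/16 | -11/8, -5/4, -1, 0 } → -45/32
edge 8 of 15 (red): { -2, -3/2, -23/16 | -45/32, -11/8, -5/4, -1, 0 } → -91/64
edge 9 of 15 (red): { -2, -3/2, -23/16 | -91/64, -45/32, -11/8, -5/4, -1, 0 } → -183/128
edge 10 of 15 (blue): { -2, -3/2, -23/16, -183/128 | -91/64, -45/32, -11/8, -5/4, -1, 0 } → -365/256
edge 11 of 15 (red): { -2, -3/2, -23/16, -183/128 | -365/256, -91/64, -45/32, -11/8, -5/4, -1, 0 } → -731/512
edge 12 of 15 (blue): { -2, -3/2, -23/16, -183/128, -731/512 | -365/256, -91/64, -45/32, -11/8, -5/4, -1, 0 } → -1461/1024
edge 13 of 15 (red): { -2, -3/2, -23/16, -183/128, -731/512 | -1461/1024, -365/256, -91/64, -45/32, -11/8, -5/4, -1, 0 } → -2923/2048
edge 14 of 15 (blue): { -2, -3/2, -23/16, -183/128, -731/512, -2923/2048 | -1461/1024, -365/256, -91/64, -45/32, -11/8, -5/4, -1, 0 } → -5845/4096
edge 15 of 15 (blue): { -2, -3/2, -23/16, -183/128, -731/512, -2923/2048, -5845/4096 | -1461/1024, -365/256, -91/64, -45/32, -11/8, -5/4, -1, 0 } → -11689/8192

-11689/8192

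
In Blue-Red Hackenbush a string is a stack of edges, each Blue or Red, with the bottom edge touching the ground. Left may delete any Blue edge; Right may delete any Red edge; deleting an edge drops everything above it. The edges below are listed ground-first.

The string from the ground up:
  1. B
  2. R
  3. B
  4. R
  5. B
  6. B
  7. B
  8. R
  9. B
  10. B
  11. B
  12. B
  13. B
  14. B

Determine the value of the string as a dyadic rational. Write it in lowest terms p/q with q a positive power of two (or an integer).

6015/8192

Prefix values for B R B R B B B R B B B B B B via {L|R} + simplicity:
edge 1 of 14 (B): { 0 | none } => 1
edge 2 of 14 (R): { 0 | 1 } => 1/2
edge 3 of 14 (B): { 0; 1/2 | 1 } => 3/4
edge 4 of 14 (R): { 0; 1/2 | 3/4; 1 } => 5/8
edge 5 of 14 (B): { 0; 1/2; 5/8 | 3/4; 1 } => 11/16
edge 6 of 14 (B): { 0; 1/2; 5/8; 11/16 | 3/4; 1 } => 23/32
edge 7 of 14 (B): { 0; 1/2; 5/8; 11/16; 23/32 | 3/4; 1 } => 47/64
edge 8 of 14 (R): { 0; 1/2; 5/8; 11/16; 23/32 | 47/64; 3/4; 1 } => 93/128
edge 9 of 14 (B): { 0; 1/2; 5/8; 11/16; 23/32; 93/128 | 47/64; 3/4; 1 } => 187/256
edge 10 of 14 (B): { 0; 1/2; 5/8; 11/16; 23/32; 93/128; 187/256 | 47/64; 3/4; 1 } => 375/512
edge 11 of 14 (B): { 0; 1/2; 5/8; 11/16; 23/32; 93/128; 187/256; 375/512 | 47/64; 3/4; 1 } => 751/1024
edge 12 of 14 (B): { 0; 1/2; 5/8; 11/16; 23/32; 93/128; 187/256; 375/512; 751/1024 | 47/64; 3/4; 1 } => 1503/2048
edge 13 of 14 (B): { 0; 1/2; 5/8; 11/16; 23/32; 93/128; 187/256; 375/512; 751/1024; 1503/2048 | 47/64; 3/4; 1 } => 3007/4096
edge 14 of 14 (B): { 0; 1/2; 5/8; 11/16; 23/32; 93/128; 187/256; 375/512; 751/1024; 1503/2048; 3007/4096 | 47/64; 3/4; 1 } => 6015/8192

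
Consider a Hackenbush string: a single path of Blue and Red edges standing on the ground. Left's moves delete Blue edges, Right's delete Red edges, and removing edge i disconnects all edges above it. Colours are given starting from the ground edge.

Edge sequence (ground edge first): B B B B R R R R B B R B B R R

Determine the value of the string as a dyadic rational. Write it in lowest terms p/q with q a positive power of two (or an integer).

6361/2048

Prefix values for B B B B R R R R B B R B B R R via {L|R} + simplicity:
step 1: add B to get B; options L={ 0 } R={  } => 1
step 2: add B to get BB; options L={ 0,1 } R={  } => 2
step 3: add B to get BBB; options L={ 0,1,2 } R={  } => 3
step 4: add B to get BBBB; options L={ 0,1,2,3 } R={  } => 4
step 5: add R to get BBBBR; options L={ 0,1,2,3 } R={ 4 } => 7/2
step 6: add R to get BBBBRR; options L={ 0,1,2,3 } R={ 7/2,4 } => 13/4
step 7: add R to get BBBBRRR; options L={ 0,1,2,3 } R={ 13/4,7/2,4 } => 25/8
step 8: add R to get BBBBRRRR; options L={ 0,1,2,3 } R={ 25/8,13/4,7/2,4 } => 49/16
step 9: add B to get BBBBRRRRB; options L={ 0,1,2,3,49/16 } R={ 25/8,13/4,7/2,4 } => 99/32
step 10: add B to get BBBBRRRRBB; options L={ 0,1,2,3,49/16,99/32 } R={ 25/8,13/4,7/2,4 } => 199/64
step 11: add R to get BBBBRRRRBBR; options L={ 0,1,2,3,49/16,99/32 } R={ 199/64,25/8,13/4,7/2,4 } => 397/128
step 12: add B to get BBBBRRRRBBRB; options L={ 0,1,2,3,49/16,99/32,397/128 } R={ 199/64,25/8,13/4,7/2,4 } => 795/256
step 13: add B to get BBBBRRRRBBRBB; options L={ 0,1,2,3,49/16,99/32,397/128,795/256 } R={ 199/64,25/8,13/4,7/2,4 } => 1591/512
step 14: add R to get BBBBRRRRBBRBBR; options L={ 0,1,2,3,49/16,99/32,397/128,795/256 } R={ 1591/512,199/64,25/8,13/4,7/2,4 } => 3181/1024
step 15: add R to get BBBBRRRRBBRBBRR; options L={ 0,1,2,3,49/16,99/32,397/128,795/256 } R={ 3181/1024,1591/512,199/64,25/8,13/4,7/2,4 } => 6361/2048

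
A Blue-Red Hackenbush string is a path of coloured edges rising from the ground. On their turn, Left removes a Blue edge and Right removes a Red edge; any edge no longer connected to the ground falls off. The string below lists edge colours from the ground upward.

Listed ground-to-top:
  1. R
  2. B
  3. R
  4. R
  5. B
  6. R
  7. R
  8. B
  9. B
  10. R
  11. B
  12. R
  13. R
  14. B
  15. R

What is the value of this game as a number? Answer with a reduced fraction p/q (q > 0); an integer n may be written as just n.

-13915/16384

step 1: add R to get R; options L={ none } R={ 0 } → -1
step 2: add B to get RB; options L={ -1 } R={ 0 } → -1/2
step 3: add R to get RBR; options L={ -1 } R={ -1/2; 0 } → -3/4
step 4: add R to get RBRR; options L={ -1 } R={ -3/4; -1/2; 0 } → -7/8
step 5: add B to get RBRRB; options L={ -1; -7/8 } R={ -3/4; -1/2; 0 } → -13/16
step 6: add R to get RBRRBR; options L={ -1; -7/8 } R={ -13/16; -3/4; -1/2; 0 } → -27/32
step 7: add R to get RBRRBRR; options L={ -1; -7/8 } R={ -27/32; -13/16; -3/4; -1/2; 0 } → -55/64
step 8: add B to get RBRRBRRB; options L={ -1; -7/8; -55/64 } R={ -27/32; -13/16; -3/4; -1/2; 0 } → -109/128
step 9: add B to get RBRRBRRBB; options L={ -1; -7/8; -55/64; -109/128 } R={ -27/32; -13/16; -3/4; -1/2; 0 } → -217/256
step 10: add R to get RBRRBRRBBR; options L={ -1; -7/8; -55/64; -109/128 } R={ -217/256; -27/32; -13/16; -3/4; -1/2; 0 } → -435/512
step 11: add B to get RBRRBRRBBRB; options L={ -1; -7/8; -55/64; -109/128; -435/512 } R={ -217/256; -27/32; -13/16; -3/4; -1/2; 0 } → -869/1024
step 12: add R to get RBRRBRRBBRBR; options L={ -1; -7/8; -55/64; -109/128; -435/512 } R={ -869/1024; -217/256; -27/32; -13/16; -3/4; -1/2; 0 } → -1739/2048
step 13: add R to get RBRRBRRBBRBRR; options L={ -1; -7/8; -55/64; -109/128; -435/512 } R={ -1739/2048; -869/1024; -217/256; -27/32; -13/16; -3/4; -1/2; 0 } → -3479/4096
step 14: add B to get RBRRBRRBBRBRRB; options L={ -1; -7/8; -55/64; -109/128; -435/512; -3479/4096 } R={ -1739/2048; -869/1024; -217/256; -27/32; -13/16; -3/4; -1/2; 0 } → -6957/8192
step 15: add R to get RBRRBRRBBRBRRBR; options L={ -1; -7/8; -55/64; -109/128; -435/512; -3479/4096 } R={ -6957/8192; -1739/2048; -869/1024; -217/256; -27/32; -13/16; -3/4; -1/2; 0 } → -13915/16384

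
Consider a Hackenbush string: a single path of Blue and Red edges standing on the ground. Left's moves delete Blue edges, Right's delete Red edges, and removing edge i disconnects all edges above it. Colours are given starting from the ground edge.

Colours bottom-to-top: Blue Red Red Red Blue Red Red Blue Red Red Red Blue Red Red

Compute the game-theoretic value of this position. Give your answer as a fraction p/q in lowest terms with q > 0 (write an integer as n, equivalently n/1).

1161/8192

B: Left { 0 }, Right {  } => simplest 1
BR: Left { 0 }, Right { 1 } => simplest 1/2
BRR: Left { 0 }, Right { 1/2 1 } => simplest 1/4
BRRR: Left { 0 }, Right { 1/4 1/2 1 } => simplest 1/8
BRRRB: Left { 0 1/8 }, Right { 1/4 1/2 1 } => simplest 3/16
BRRRBR: Left { 0 1/8 }, Right { 3/16 1/4 1/2 1 } => simplest 5/32
BRRRBRR: Left { 0 1/8 }, Right { 5/32 3/16 1/4 1/2 1 } => simplest 9/64
BRRRBRRB: Left { 0 1/8 9/64 }, Right { 5/32 3/16 1/4 1/2 1 } => simplest 19/128
BRRRBRRBR: Left { 0 1/8 9/64 }, Right { 19/128 5/32 3/16 1/4 1/2 1 } => simplest 37/256
BRRRBRRBRR: Left { 0 1/8 9/64 }, Right { 37/256 19/128 5/32 3/16 1/4 1/2 1 } => simplest 73/512
BRRRBRRBRRR: Left { 0 1/8 9/64 }, Right { 73/512 37/256 19/128 5/32 3/16 1/4 1/2 1 } => simplest 145/1024
BRRRBRRBRRRB: Left { 0 1/8 9/64 145/1024 }, Right { 73/512 37/256 19/128 5/32 3/16 1/4 1/2 1 } => simplest 291/2048
BRRRBRRBRRRBR: Left { 0 1/8 9/64 145/1024 }, Right { 291/2048 73/512 37/256 19/128 5/32 3/16 1/4 1/2 1 } => simplest 581/4096
BRRRBRRBRRRBRR: Left { 0 1/8 9/64 145/1024 }, Right { 581/4096 291/2048 73/512 37/256 19/128 5/32 3/16 1/4 1/2 1 } => simplest 1161/8192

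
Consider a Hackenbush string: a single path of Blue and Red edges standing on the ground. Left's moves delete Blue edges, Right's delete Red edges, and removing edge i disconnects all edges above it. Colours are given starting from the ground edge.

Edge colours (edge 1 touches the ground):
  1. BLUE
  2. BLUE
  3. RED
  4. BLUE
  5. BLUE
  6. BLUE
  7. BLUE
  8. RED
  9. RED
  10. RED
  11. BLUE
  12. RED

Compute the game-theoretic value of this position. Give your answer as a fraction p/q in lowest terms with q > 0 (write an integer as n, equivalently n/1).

Build value(s[:k]) for k = 1..12, string s = BLUE BLUE RED BLUE BLUE BLUE BLUE RED RED RED BLUE RED.
step 1: add BLUE to get B; options L={ 0 } R={ — } so 1
step 2: add BLUE to get BB; options L={ 0; 1 } R={ — } so 2
step 3: add RED to get BBR; options L={ 0; 1 } R={ 2 } so 3/2
step 4: add BLUE to get BBRB; options L={ 0; 1; 3/2 } R={ 2 } so 7/4
step 5: add BLUE to get BBRBB; options L={ 0; 1; 3/2; 7/4 } R={ 2 } so 15/8
step 6: add BLUE to get BBRBBB; options L={ 0; 1; 3/2; 7/4; 15/8 } R={ 2 } so 31/16
step 7: add BLUE to get BBRBBBB; options L={ 0; 1; 3/2; 7/4; 15/8; 31/16 } R={ 2 } so 63/32
step 8: add RED to get BBRBBBBR; options L={ 0; 1; 3/2; 7/4; 15/8; 31/16 } R={ 63/32; 2 } so 125/64
step 9: add RED to get BBRBBBBRR; options L={ 0; 1; 3/2; 7/4; 15/8; 31/16 } R={ 125/64; 63/32; 2 } so 249/128
step 10: add RED to get BBRBBBBRRR; options L={ 0; 1; 3/2; 7/4; 15/8; 31/16 } R={ 249/128; 125/64; 63/32; 2 } so 497/256
step 11: add BLUE to get BBRBBBBRRRB; options L={ 0; 1; 3/2; 7/4; 15/8; 31/16; 497/256 } R={ 249/128; 125/64; 63/32; 2 } so 995/512
step 12: add RED to get BBRBBBBRRRBR; options L={ 0; 1; 3/2; 7/4; 15/8; 31/16; 497/256 } R={ 995/512; 249/128; 125/64; 63/32; 2 } so 1989/1024

1989/1024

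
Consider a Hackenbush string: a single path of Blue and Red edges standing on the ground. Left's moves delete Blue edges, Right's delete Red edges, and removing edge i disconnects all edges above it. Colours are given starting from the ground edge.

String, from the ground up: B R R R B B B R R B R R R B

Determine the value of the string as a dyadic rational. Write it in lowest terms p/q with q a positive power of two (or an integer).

1827/8192

1 of 14 · B · max L 0 · min R +∞ gives 1
2 of 14 · BR · max L 0 · min R 1 gives 1/2
3 of 14 · BRR · max L 0 · min R 1/2 gives 1/4
4 of 14 · BRRR · max L 0 · min R 1/4 gives 1/8
5 of 14 · BRRRB · max L 1/8 · min R 1/4 gives 3/16
6 of 14 · BRRRBB · max L 3/16 · min R 1/4 gives 7/32
7 of 14 · BRRRBBB · max L 7/32 · min R 1/4 gives 15/64
8 of 14 · BRRRBBBR · max L 7/32 · min R 15/64 gives 29/128
9 of 14 · BRRRBBBRR · max L 7/32 · min R 29/128 gives 57/256
10 of 14 · BRRRBBBRRB · max L 57/256 · min R 29/128 gives 115/512
11 of 14 · BRRRBBBRRBR · max L 57/256 · min R 115/512 gives 229/1024
12 of 14 · BRRRBBBRRBRR · max L 57/256 · min R 229/1024 gives 457/2048
13 of 14 · BRRRBBBRRBRRR · max L 57/256 · min R 457/2048 gives 913/4096
14 of 14 · BRRRBBBRRBRRRB · max L 913/4096 · min R 457/2048 gives 1827/8192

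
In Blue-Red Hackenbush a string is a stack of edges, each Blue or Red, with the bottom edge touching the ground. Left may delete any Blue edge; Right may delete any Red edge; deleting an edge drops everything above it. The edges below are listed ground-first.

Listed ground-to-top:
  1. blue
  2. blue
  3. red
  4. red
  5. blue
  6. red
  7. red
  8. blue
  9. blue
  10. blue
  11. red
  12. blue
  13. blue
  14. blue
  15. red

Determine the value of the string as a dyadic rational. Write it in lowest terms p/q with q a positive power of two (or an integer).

10717/8192

step 1: add blue to get b; options L={ 0 } R={ (no moves) } ⇒ 1
step 2: add blue to get bb; options L={ 0, 1 } R={ (no moves) } ⇒ 2
step 3: add red to get bbr; options L={ 0, 1 } R={ 2 } ⇒ 3/2
step 4: add red to get bbrr; options L={ 0, 1 } R={ 3/2, 2 } ⇒ 5/4
step 5: add blue to get bbrrb; options L={ 0, 1, 5/4 } R={ 3/2, 2 } ⇒ 11/8
step 6: add red to get bbrrbr; options L={ 0, 1, 5/4 } R={ 11/8, 3/2, 2 } ⇒ 21/16
step 7: add red to get bbrrbrr; options L={ 0, 1, 5/4 } R={ 21/16, 11/8, 3/2, 2 } ⇒ 41/32
step 8: add blue to get bbrrbrrb; options L={ 0, 1, 5/4, 41/32 } R={ 21/16, 11/8, 3/2, 2 } ⇒ 83/64
step 9: add blue to get bbrrbrrbb; options L={ 0, 1, 5/4, 41/32, 83/64 } R={ 21/16, 11/8, 3/2, 2 } ⇒ 167/128
step 10: add blue to get bbrrbrrbbb; options L={ 0, 1, 5/4, 41/32, 83/64, 167/128 } R={ 21/16, 11/8, 3/2, 2 } ⇒ 335/256
step 11: add red to get bbrrbrrbbbr; options L={ 0, 1, 5/4, 41/32, 83/64, 167/128 } R={ 335/256, 21/16, 11/8, 3/2, 2 } ⇒ 669/512
step 12: add blue to get bbrrbrrbbbrb; options L={ 0, 1, 5/4, 41/32, 83/64, 167/128, 669/512 } R={ 335/256, 21/16, 11/8, 3/2, 2 } ⇒ 1339/1024
step 13: add blue to get bbrrbrrbbbrbb; options L={ 0, 1, 5/4, 41/32, 83/64, 167/128, 669/512, 1339/1024 } R={ 335/256, 21/16, 11/8, 3/2, 2 } ⇒ 2679/2048
step 14: add blue to get bbrrbrrbbbrbbb; options L={ 0, 1, 5/4, 41/32, 83/64, 167/128, 669/512, 1339/1024, 2679/2048 } R={ 335/256, 21/16, 11/8, 3/2, 2 } ⇒ 5359/4096
step 15: add red to get bbrrbrrbbbrbbbr; options L={ 0, 1, 5/4, 41/32, 83/64, 167/128, 669/512, 1339/1024, 2679/2048 } R={ 5359/4096, 335/256, 21/16, 11/8, 3/2, 2 } ⇒ 10717/8192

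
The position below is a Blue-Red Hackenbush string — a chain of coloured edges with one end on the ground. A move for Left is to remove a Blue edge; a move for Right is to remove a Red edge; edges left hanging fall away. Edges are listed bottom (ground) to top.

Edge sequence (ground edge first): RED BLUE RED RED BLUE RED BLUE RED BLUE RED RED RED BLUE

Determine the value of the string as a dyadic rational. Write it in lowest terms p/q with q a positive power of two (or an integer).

Recurse on prefixes of the 13-edge string RED BLUE RED RED BLUE RED BLUE RED BLUE RED RED RED BLUE:
G_1 [R]  L=[]  R=[0]  so -1
G_2 [RB]  L=[-1]  R=[0]  so -1/2
G_3 [RBR]  L=[-1]  R=[-1/2,0]  so -3/4
G_4 [RBRR]  L=[-1]  R=[-3/4,-1/2,0]  so -7/8
G_5 [RBRRB]  L=[-1,-7/8]  R=[-3/4,-1/2,0]  so -13/16
G_6 [RBRRBR]  L=[-1,-7/8]  R=[-13/16,-3/4,-1/2,0]  so -27/32
G_7 [RBRRBRB]  L=[-1,-7/8,-27/32]  R=[-13/16,-3/4,-1/2,0]  so -53/64
G_8 [RBRRBRBR]  L=[-1,-7/8,-27/32]  R=[-53/64,-13/16,-3/4,-1/2,0]  so -107/128
G_9 [RBRRBRBRB]  L=[-1,-7/8,-27/32,-107/128]  R=[-53/64,-13/16,-3/4,-1/2,0]  so -213/256
G_10 [RBRRBRBRBR]  L=[-1,-7/8,-27/32,-107/128]  R=[-213/256,-53/64,-13/16,-3/4,-1/2,0]  so -427/512
G_11 [RBRRBRBRBRR]  L=[-1,-7/8,-27/32,-107/128]  R=[-427/512,-213/256,-53/64,-13/16,-3/4,-1/2,0]  so -855/1024
G_12 [RBRRBRBRBRRR]  L=[-1,-7/8,-27/32,-107/128]  R=[-855/1024,-427/512,-213/256,-53/64,-13/16,-3/4,-1/2,0]  so -1711/2048
G_13 [RBRRBRBRBRRRB]  L=[-1,-7/8,-27/32,-107/128,-1711/2048]  R=[-855/1024,-427/512,-213/256,-53/64,-13/16,-3/4,-1/2,0]  so -3421/4096

-3421/4096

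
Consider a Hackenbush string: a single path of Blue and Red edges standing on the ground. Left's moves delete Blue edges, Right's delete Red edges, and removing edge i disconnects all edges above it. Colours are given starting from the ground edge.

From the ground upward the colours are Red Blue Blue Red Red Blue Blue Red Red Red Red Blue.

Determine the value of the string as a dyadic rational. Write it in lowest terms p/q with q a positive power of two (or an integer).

Prefix values for Red Blue Blue Red Red Blue Blue Red Red Red Red Blue via {L|R} + simplicity:
R: Left { · }, Right { 0 } → simplest -1
RB: Left { -1 }, Right { 0 } → simplest -1/2
RBB: Left { -1 -1/2 }, Right { 0 } → simplest -1/4
RBBR: Left { -1 -1/2 }, Right { -1/4 0 } → simplest -3/8
RBBRR: Left { -1 -1/2 }, Right { -3/8 -1/4 0 } → simplest -7/16
RBBRRB: Left { -1 -1/2 -7/16 }, Right { -3/8 -1/4 0 } → simplest -13/32
RBBRRBB: Left { -1 -1/2 -7/16 -13/32 }, Right { -3/8 -1/4 0 } → simplest -25/64
RBBRRBBR: Left { -1 -1/2 -7/16 -13/32 }, Right { -25/64 -3/8 -1/4 0 } → simplest -51/128
RBBRRBBRR: Left { -1 -1/2 -7/16 -13/32 }, Right { -51/128 -25/64 -3/8 -1/4 0 } → simplest -103/256
RBBRRBBRRR: Left { -1 -1/2 -7/16 -13/32 }, Right { -103/256 -51/128 -25/64 -3/8 -1/4 0 } → simplest -207/512
RBBRRBBRRRR: Left { -1 -1/2 -7/16 -13/32 }, Right { -207/512 -103/256 -51/128 -25/64 -3/8 -1/4 0 } → simplest -415/1024
RBBRRBBRRRRB: Left { -1 -1/2 -7/16 -13/32 -415/1024 }, Right { -207/512 -103/256 -51/128 -25/64 -3/8 -1/4 0 } → simplest -829/2048

-829/2048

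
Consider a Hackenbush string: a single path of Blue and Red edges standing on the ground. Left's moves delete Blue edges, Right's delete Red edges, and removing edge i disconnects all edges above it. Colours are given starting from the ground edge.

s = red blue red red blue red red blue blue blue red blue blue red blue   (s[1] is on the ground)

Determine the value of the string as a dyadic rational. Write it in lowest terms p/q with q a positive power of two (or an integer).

Recurse on prefixes of the 15-edge string red blue red red blue red red blue blue blue red blue blue red blue:
r: Left { none }, Right { 0 } -> simplest -1
rb: Left { -1 }, Right { 0 } -> simplest -1/2
rbr: Left { -1 }, Right { -1/2; 0 } -> simplest -3/4
rbrr: Left { -1 }, Right { -3/4; -1/2; 0 } -> simplest -7/8
rbrrb: Left { -1; -7/8 }, Right { -3/4; -1/2; 0 } -> simplest -13/16
rbrrbr: Left { -1; -7/8 }, Right { -13/16; -3/4; -1/2; 0 } -> simplest -27/32
rbrrbrr: Left { -1; -7/8 }, Right { -27/32; -13/16; -3/4; -1/2; 0 } -> simplest -55/64
rbrrbrrb: Left { -1; -7/8; -55/64 }, Right { -27/32; -13/16; -3/4; -1/2; 0 } -> simplest -109/128
rbrrbrrbb: Left { -1; -7/8; -55/64; -109/128 }, Right { -27/32; -13/16; -3/4; -1/2; 0 } -> simplest -217/256
rbrrbrrbbb: Left { -1; -7/8; -55/64; -109/128; -217/256 }, Right { -27/32; -13/16; -3/4; -1/2; 0 } -> simplest -433/512
rbrrbrrbbbr: Left { -1; -7/8; -55/64; -109/128; -217/256 }, Right { -433/512; -27/32; -13/16; -3/4; -1/2; 0 } -> simplest -867/1024
rbrrbrrbbbrb: Left { -1; -7/8; -55/64; -109/128; -217/256; -867/1024 }, Right { -433/512; -27/32; -13/16; -3/4; -1/2; 0 } -> simplest -1733/2048
rbrrbrrbbbrbb: Left { -1; -7/8; -55/64; -109/128; -217/256; -867/1024; -1733/2048 }, Right { -433/512; -27/32; -13/16; -3/4; -1/2; 0 } -> simplest -3465/4096
rbrrbrrbbbrbbr: Left { -1; -7/8; -55/64; -109/128; -217/256; -867/1024; -1733/2048 }, Right { -3465/4096; -433/512; -27/32; -13/16; -3/4; -1/2; 0 } -> simplest -6931/8192
rbrrbrrbbbrbbrb: Left { -1; -7/8; -55/64; -109/128; -217/256; -867/1024; -1733/2048; -6931/8192 }, Right { -3465/4096; -433/512; -27/32; -13/16; -3/4; -1/2; 0 } -> simplest -13861/16384

-13861/16384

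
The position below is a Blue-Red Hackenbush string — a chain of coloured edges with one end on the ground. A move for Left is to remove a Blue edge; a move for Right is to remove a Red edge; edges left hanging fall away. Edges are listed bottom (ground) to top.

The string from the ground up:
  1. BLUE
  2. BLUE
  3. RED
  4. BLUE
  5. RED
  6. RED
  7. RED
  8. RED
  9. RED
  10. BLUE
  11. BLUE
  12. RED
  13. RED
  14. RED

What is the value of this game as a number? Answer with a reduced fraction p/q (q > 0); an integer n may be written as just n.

Recurse on prefixes of the 14-edge string BLUE BLUE RED BLUE RED RED RED RED RED BLUE BLUE RED RED RED:
B: Left { 0 }, Right { (no moves) } — simplest 1
BB: Left { 0, 1 }, Right { (no moves) } — simplest 2
BBR: Left { 0, 1 }, Right { 2 } — simplest 3/2
BBRB: Left { 0, 1, 3/2 }, Right { 2 } — simplest 7/4
BBRBR: Left { 0, 1, 3/2 }, Right { 7/4, 2 } — simplest 13/8
BBRBRR: Left { 0, 1, 3/2 }, Right { 13/8, 7/4, 2 } — simplest 25/16
BBRBRRR: Left { 0, 1, 3/2 }, Right { 25/16, 13/8, 7/4, 2 } — simplest 49/32
BBRBRRRR: Left { 0, 1, 3/2 }, Right { 49/32, 25/16, 13/8, 7/4, 2 } — simplest 97/64
BBRBRRRRR: Left { 0, 1, 3/2 }, Right { 97/64, 49/32, 25/16, 13/8, 7/4, 2 } — simplest 193/128
BBRBRRRRRB: Left { 0, 1, 3/2, 193/128 }, Right { 97/64, 49/32, 25/16, 13/8, 7/4, 2 } — simplest 387/256
BBRBRRRRRBB: Left { 0, 1, 3/2, 193/128, 387/256 }, Right { 97/64, 49/32, 25/16, 13/8, 7/4, 2 } — simplest 775/512
BBRBRRRRRBBR: Left { 0, 1, 3/2, 193/128, 387/256 }, Right { 775/512, 97/64, 49/32, 25/16, 13/8, 7/4, 2 } — simplest 1549/1024
BBRBRRRRRBBRR: Left { 0, 1, 3/2, 193/128, 387/256 }, Right { 1549/1024, 775/512, 97/64, 49/32, 25/16, 13/8, 7/4, 2 } — simplest 3097/2048
BBRBRRRRRBBRRR: Left { 0, 1, 3/2, 193/128, 387/256 }, Right { 3097/2048, 1549/1024, 775/512, 97/64, 49/32, 25/16, 13/8, 7/4, 2 } — simplest 6193/4096

6193/4096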